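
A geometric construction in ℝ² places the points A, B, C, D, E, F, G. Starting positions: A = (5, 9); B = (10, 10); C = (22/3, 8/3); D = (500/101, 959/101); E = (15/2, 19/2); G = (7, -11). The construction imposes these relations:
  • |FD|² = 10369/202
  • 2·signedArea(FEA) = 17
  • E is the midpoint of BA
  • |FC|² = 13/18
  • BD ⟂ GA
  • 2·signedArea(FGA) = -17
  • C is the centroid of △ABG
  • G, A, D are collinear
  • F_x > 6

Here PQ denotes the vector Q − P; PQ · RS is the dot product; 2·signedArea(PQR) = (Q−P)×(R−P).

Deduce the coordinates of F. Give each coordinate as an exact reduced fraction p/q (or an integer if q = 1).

1. F_x = 13/2  [2·signedArea(FEA) = 17 ∩ 2·signedArea(FGA) = -17]
2. F_y = 5/2  [2·signedArea(FEA) = 17 ∩ 2·signedArea(FGA) = -17]
   → F = (13/2, 5/2)

F = (13/2, 5/2)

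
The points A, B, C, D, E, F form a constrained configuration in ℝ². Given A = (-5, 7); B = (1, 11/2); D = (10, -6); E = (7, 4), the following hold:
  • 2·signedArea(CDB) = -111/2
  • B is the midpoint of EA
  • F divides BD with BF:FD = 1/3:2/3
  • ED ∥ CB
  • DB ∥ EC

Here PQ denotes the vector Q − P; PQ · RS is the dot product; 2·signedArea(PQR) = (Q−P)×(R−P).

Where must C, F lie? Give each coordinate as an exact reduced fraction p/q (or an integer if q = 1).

1. C_x = -2  [ED ∥ CB ∩ DB ∥ EC]
2. C_y = 31/2  [ED ∥ CB ∩ DB ∥ EC]
   → C = (-2, 31/2)
3. F_x = 4  [F divides BD with BF:FD = 1/3:2/3]
4. F_y = 5/3  [F divides BD with BF:FD = 1/3:2/3]
   → F = (4, 5/3)

C = (-2, 31/2)
F = (4, 5/3)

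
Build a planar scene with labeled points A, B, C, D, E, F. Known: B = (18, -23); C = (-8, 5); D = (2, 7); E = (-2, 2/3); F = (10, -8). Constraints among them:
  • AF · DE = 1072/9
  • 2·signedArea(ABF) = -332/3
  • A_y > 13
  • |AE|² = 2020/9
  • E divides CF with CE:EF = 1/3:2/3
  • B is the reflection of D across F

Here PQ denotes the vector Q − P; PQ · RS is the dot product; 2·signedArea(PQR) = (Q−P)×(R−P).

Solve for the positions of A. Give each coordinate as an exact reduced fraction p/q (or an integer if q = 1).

1. A_x = 6  [2·signedArea(ABF) = -332/3 ∩ AF · DE = 1072/9]
2. A_y = 40/3  [2·signedArea(ABF) = -332/3 ∩ AF · DE = 1072/9]
   → A = (6, 40/3)

A = (6, 40/3)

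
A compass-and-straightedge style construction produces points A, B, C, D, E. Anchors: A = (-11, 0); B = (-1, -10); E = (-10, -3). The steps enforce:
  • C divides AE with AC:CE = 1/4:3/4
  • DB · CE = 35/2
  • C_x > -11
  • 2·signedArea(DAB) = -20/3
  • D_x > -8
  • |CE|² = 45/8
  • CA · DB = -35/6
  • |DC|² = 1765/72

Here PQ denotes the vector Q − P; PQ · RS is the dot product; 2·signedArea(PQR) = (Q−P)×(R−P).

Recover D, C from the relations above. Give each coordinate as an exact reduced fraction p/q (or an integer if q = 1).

C = (-43/4, -3/4)
D = (-22/3, -13/3)

1. C_x = -43/4  [C divides AE with AC:CE = 1/4:3/4]
2. C_y = -3/4  [C divides AE with AC:CE = 1/4:3/4]
   → C = (-43/4, -3/4)
3. D_x = -22/3  [DB · CE = 35/2 ∩ 2·signedArea(DAB) = -20/3]
4. D_y = -13/3  [DB · CE = 35/2 ∩ 2·signedArea(DAB) = -20/3]
   → D = (-22/3, -13/3)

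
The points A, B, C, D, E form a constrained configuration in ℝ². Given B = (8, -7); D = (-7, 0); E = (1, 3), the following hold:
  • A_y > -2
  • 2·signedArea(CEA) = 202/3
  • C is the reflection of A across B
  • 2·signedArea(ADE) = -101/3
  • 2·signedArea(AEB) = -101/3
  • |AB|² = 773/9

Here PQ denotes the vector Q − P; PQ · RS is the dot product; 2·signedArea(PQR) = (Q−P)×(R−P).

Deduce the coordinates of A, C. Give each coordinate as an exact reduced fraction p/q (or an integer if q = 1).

1. A_x = 2/3  [2·signedArea(ADE) = -101/3 ∩ 2·signedArea(AEB) = -101/3]
2. A_y = -4/3  [2·signedArea(ADE) = -101/3 ∩ 2·signedArea(AEB) = -101/3]
   → A = (2/3, -4/3)
3. C_x = 46/3  [C is the reflection of A across B]
4. C_y = -38/3  [C is the reflection of A across B]
   → C = (46/3, -38/3)

A = (2/3, -4/3)
C = (46/3, -38/3)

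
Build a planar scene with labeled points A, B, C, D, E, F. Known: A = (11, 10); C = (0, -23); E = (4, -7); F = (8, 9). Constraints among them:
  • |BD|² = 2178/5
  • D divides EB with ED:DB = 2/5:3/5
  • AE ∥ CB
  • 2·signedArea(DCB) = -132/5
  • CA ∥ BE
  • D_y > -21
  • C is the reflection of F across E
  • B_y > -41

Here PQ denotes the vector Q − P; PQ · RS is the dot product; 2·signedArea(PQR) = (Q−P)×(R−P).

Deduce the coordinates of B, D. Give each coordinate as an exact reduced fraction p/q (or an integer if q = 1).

B = (-7, -40)
D = (-2/5, -101/5)

1. B_x = -7  [CA ∥ BE ∩ AE ∥ CB]
2. B_y = -40  [CA ∥ BE ∩ AE ∥ CB]
   → B = (-7, -40)
3. D_x = -2/5  [D divides EB with ED:DB = 2/5:3/5]
4. D_y = -101/5  [D divides EB with ED:DB = 2/5:3/5]
   → D = (-2/5, -101/5)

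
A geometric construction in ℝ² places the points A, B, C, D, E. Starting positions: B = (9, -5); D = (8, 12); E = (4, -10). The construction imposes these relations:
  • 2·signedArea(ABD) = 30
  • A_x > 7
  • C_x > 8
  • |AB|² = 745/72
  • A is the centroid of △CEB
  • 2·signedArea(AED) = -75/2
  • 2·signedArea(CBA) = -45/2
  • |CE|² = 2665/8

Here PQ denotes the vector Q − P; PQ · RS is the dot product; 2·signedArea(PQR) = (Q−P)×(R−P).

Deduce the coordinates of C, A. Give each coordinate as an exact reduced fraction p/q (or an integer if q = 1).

A = (85/12, -29/12)
C = (33/4, 31/4)

1. A_x = 85/12  [2·signedArea(ABD) = 30 ∩ 2·signedArea(AED) = -75/2]
2. A_y = -29/12  [2·signedArea(ABD) = 30 ∩ 2·signedArea(AED) = -75/2]
   → A = (85/12, -29/12)
3. C_x = 33/4  [2·signedArea(CBA) = -45/2 ∩ A is the centroid of △CEB]
4. C_y = 31/4  [2·signedArea(CBA) = -45/2 ∩ A is the centroid of △CEB]
   → C = (33/4, 31/4)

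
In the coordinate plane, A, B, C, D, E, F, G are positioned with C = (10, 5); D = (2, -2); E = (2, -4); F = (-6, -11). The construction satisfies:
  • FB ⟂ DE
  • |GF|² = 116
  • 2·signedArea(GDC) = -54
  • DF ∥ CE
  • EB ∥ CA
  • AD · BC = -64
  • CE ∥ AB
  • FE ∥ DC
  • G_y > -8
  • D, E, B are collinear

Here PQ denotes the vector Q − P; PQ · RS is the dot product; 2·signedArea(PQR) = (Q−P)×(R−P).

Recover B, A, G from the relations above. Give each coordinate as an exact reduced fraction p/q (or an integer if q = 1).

A = (10, -2)
B = (2, -11)
G = (4, -7)

1. B_x = 2  [D, E, B are collinear ∩ FB ⟂ DE]
2. B_y = -11  [D, E, B are collinear ∩ FB ⟂ DE]
   → B = (2, -11)
3. A_x = 10  [CE ∥ AB ∩ EB ∥ CA]
4. A_y = -2  [CE ∥ AB ∩ EB ∥ CA]
   → A = (10, -2)
5. G_x = 4  [line -7·x + 8·y + 84 = 0 ∩ |GF|² = 116]
6. G_y = -7  [line -7·x + 8·y + 84 = 0 ∩ |GF|² = 116]
   → G = (4, -7)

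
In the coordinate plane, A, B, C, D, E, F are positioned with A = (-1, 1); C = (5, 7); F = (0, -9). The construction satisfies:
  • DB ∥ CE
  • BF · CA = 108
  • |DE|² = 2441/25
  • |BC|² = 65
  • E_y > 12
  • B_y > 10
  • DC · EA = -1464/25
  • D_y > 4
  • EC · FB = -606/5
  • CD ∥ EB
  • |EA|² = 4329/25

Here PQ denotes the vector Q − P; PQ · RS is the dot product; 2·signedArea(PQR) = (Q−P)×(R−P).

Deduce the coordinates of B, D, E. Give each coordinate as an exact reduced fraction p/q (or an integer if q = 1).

B = (-2, 11)
D = (-7/5, 5)
E = (22/5, 13)

1. B_x = -2  [line 6·x + 6·y + -54 = 0 ∩ |BC|² = 65]
2. B_y = 11  [line 6·x + 6·y + -54 = 0 ∩ |BC|² = 65]
   → B = (-2, 11)
3. E_x = 22/5  [line 2·x + -20·y + 1256/5 = 0 ∩ |EA|² = 4329/25]
4. E_y = 13  [line 2·x + -20·y + 1256/5 = 0 ∩ |EA|² = 4329/25]
   → E = (22/5, 13)
5. D_x = -7/5  [DC · EA = -1464/25 ∩ CD ∥ EB]
6. D_y = 5  [DC · EA = -1464/25 ∩ CD ∥ EB]
   → D = (-7/5, 5)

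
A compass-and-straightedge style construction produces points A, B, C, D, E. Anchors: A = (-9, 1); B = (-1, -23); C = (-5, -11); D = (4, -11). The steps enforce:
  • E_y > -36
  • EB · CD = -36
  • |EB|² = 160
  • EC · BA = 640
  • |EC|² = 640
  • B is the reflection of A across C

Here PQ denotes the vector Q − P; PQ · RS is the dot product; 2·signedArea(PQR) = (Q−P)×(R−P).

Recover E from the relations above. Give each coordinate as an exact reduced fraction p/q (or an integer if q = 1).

1. E_x = 3  [EB · CD = -36 ∩ EC · BA = 640]
2. E_y = -35  [EB · CD = -36 ∩ EC · BA = 640]
   → E = (3, -35)

E = (3, -35)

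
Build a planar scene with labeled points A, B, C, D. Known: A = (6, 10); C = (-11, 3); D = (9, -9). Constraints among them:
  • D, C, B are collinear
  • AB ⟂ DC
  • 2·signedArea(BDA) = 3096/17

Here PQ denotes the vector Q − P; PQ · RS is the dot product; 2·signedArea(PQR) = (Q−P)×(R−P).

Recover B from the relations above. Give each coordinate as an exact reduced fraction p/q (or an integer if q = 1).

B = (-27/17, -45/17)

1. B_x = -27/17  [D, C, B are collinear ∩ AB ⟂ DC]
2. B_y = -45/17  [D, C, B are collinear ∩ AB ⟂ DC]
   → B = (-27/17, -45/17)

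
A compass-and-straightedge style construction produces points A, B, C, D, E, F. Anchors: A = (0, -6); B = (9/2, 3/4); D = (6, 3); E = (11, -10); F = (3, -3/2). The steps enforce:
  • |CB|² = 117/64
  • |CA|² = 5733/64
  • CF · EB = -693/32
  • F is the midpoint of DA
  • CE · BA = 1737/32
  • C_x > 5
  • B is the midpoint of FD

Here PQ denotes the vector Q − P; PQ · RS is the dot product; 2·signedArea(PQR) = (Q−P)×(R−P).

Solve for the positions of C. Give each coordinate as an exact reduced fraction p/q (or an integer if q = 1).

C = (21/4, 15/8)

1. C_x = 21/4  [CF · EB = -693/32 ∩ CE · BA = 1737/32]
2. C_y = 15/8  [CF · EB = -693/32 ∩ CE · BA = 1737/32]
   → C = (21/4, 15/8)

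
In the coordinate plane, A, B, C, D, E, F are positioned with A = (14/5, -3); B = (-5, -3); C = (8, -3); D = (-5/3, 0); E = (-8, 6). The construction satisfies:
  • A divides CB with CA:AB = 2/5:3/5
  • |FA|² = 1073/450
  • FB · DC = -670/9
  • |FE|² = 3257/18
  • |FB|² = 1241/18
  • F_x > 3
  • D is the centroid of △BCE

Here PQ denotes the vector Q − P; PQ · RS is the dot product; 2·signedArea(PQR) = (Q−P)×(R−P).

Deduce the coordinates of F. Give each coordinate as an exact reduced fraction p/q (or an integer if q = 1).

1. F_x = 19/6  [line -29/3·x + 3·y + 316/9 = 0 ∩ |FA|² = 1073/450]
2. F_y = -3/2  [line -29/3·x + 3·y + 316/9 = 0 ∩ |FA|² = 1073/450]
   → F = (19/6, -3/2)

F = (19/6, -3/2)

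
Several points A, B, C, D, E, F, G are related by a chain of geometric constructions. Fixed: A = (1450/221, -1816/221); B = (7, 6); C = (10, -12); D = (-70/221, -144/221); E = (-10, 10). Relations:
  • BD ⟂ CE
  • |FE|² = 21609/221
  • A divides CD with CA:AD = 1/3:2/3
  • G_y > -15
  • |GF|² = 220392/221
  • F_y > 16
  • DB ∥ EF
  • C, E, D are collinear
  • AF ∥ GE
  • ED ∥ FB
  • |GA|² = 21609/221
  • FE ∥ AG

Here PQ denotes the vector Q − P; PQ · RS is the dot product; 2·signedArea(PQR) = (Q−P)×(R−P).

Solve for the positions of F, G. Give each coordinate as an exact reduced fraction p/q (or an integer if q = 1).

F = (-593/221, 3680/221)
G = (-167/221, -3286/221)

1. F_x = -593/221  [ED ∥ FB ∩ DB ∥ EF]
2. F_y = 3680/221  [ED ∥ FB ∩ DB ∥ EF]
   → F = (-593/221, 3680/221)
3. G_x = -167/221  [AF ∥ GE ∩ FE ∥ AG]
4. G_y = -3286/221  [AF ∥ GE ∩ FE ∥ AG]
   → G = (-167/221, -3286/221)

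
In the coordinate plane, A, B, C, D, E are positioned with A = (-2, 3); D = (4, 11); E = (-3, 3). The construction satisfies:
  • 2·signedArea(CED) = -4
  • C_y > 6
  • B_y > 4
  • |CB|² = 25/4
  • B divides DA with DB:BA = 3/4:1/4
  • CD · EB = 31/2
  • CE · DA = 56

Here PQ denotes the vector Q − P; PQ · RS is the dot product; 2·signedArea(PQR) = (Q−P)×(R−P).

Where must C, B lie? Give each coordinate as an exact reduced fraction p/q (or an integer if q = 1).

1. C_x = 1  [2·signedArea(CED) = -4 ∩ CE · DA = 56]
2. C_y = 7  [2·signedArea(CED) = -4 ∩ CE · DA = 56]
   → C = (1, 7)
3. B_x = -1/2  [B divides DA with DB:BA = 3/4:1/4]
4. B_y = 5  [B divides DA with DB:BA = 3/4:1/4]
   → B = (-1/2, 5)

B = (-1/2, 5)
C = (1, 7)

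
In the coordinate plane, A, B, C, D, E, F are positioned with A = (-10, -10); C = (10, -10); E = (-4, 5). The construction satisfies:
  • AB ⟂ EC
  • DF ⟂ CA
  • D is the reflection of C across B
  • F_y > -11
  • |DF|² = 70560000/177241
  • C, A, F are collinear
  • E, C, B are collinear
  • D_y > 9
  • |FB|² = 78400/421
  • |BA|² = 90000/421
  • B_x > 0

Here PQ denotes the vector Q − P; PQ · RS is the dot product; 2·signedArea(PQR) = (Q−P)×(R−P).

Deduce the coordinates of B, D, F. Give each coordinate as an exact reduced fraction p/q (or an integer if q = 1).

B = (290/421, -10/421)
D = (-3630/421, 4190/421)
F = (-3630/421, -10)

1. B_x = 290/421  [E, C, B are collinear ∩ AB ⟂ EC]
2. B_y = -10/421  [E, C, B are collinear ∩ AB ⟂ EC]
   → B = (290/421, -10/421)
3. D_x = -3630/421  [D is the reflection of C across B]
4. D_y = 4190/421  [D is the reflection of C across B]
   → D = (-3630/421, 4190/421)
5. F_x = -3630/421  [C, A, F are collinear ∩ DF ⟂ CA]
6. F_y = -10  [C, A, F are collinear ∩ DF ⟂ CA]
   → F = (-3630/421, -10)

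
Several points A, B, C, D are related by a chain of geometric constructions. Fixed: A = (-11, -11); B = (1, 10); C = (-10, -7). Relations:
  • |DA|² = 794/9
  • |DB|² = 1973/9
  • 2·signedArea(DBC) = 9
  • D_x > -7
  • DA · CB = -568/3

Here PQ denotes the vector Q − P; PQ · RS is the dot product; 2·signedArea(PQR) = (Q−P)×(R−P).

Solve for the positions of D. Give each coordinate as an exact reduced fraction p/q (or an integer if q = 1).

D = (-20/3, -8/3)

1. D_x = -20/3  [2·signedArea(DBC) = 9 ∩ DA · CB = -568/3]
2. D_y = -8/3  [2·signedArea(DBC) = 9 ∩ DA · CB = -568/3]
   → D = (-20/3, -8/3)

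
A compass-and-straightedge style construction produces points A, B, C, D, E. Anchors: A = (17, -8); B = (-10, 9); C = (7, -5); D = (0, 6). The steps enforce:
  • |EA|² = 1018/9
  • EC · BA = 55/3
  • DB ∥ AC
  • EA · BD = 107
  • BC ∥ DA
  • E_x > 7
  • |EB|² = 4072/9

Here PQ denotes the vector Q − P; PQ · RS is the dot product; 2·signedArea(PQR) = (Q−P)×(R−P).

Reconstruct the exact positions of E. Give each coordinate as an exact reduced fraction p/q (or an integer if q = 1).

E = (8, -7/3)

1. E_x = 8  [EA · BD = 107 ∩ EC · BA = 55/3]
2. E_y = -7/3  [EA · BD = 107 ∩ EC · BA = 55/3]
   → E = (8, -7/3)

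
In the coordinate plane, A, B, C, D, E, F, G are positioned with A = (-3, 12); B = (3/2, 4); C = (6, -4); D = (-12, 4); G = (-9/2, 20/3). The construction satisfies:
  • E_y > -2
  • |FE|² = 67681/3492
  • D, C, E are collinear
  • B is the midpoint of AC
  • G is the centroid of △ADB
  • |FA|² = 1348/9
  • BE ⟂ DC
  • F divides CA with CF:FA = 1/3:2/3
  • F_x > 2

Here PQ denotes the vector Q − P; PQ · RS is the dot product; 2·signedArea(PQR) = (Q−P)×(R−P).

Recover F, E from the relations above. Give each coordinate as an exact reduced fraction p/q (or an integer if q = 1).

1. F_x = 3  [F divides CA with CF:FA = 1/3:2/3]
2. F_y = 4/3  [F divides CA with CF:FA = 1/3:2/3]
   → F = (3, 4/3)
3. E_x = -141/194  [D, C, E are collinear ∩ BE ⟂ DC]
4. E_y = -98/97  [D, C, E are collinear ∩ BE ⟂ DC]
   → E = (-141/194, -98/97)

E = (-141/194, -98/97)
F = (3, 4/3)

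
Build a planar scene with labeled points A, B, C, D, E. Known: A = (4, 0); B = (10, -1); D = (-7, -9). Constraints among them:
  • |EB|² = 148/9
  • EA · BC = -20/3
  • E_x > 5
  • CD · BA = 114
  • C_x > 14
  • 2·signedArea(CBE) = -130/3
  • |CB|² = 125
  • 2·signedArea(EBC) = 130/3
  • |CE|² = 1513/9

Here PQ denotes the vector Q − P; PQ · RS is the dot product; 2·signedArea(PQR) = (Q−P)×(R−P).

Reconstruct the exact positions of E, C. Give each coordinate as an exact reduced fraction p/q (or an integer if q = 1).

C = (15, 9)
E = (6, -1/3)

1. C_x = 15  [line 6·x + -1·y + -81 = 0 ∩ |CB|² = 125]
2. C_y = 9  [line 6·x + -1·y + -81 = 0 ∩ |CB|² = 125]
   → C = (15, 9)
3. E_x = 6  [EA · BC = -20/3 ∩ 2·signedArea(CBE) = -130/3]
4. E_y = -1/3  [EA · BC = -20/3 ∩ 2·signedArea(CBE) = -130/3]
   → E = (6, -1/3)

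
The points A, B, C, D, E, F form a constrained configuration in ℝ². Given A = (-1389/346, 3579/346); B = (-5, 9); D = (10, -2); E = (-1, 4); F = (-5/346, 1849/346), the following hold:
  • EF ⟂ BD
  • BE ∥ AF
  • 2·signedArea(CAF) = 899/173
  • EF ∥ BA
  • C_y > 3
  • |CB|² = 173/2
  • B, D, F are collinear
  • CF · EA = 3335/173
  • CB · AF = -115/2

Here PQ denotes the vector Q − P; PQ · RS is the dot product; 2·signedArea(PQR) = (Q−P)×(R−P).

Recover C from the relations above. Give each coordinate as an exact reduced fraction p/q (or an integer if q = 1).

C = (5/2, 7/2)

1. C_x = 5/2  [CB · AF = -115/2 ∩ CF · EA = 3335/173]
2. C_y = 7/2  [CB · AF = -115/2 ∩ CF · EA = 3335/173]
   → C = (5/2, 7/2)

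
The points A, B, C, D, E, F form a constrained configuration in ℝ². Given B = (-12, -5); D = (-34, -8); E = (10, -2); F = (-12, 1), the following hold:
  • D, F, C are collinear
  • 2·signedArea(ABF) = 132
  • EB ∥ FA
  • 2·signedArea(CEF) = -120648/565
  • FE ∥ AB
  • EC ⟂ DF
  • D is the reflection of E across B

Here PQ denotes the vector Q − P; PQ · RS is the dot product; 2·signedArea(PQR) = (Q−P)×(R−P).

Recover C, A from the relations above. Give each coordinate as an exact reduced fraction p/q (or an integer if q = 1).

1. C_x = 3274/565  [D, F, C are collinear ∩ EC ⟂ DF]
2. C_y = 4678/565  [D, F, C are collinear ∩ EC ⟂ DF]
   → C = (3274/565, 4678/565)
3. A_x = -34  [FE ∥ AB ∩ EB ∥ FA]
4. A_y = -2  [FE ∥ AB ∩ EB ∥ FA]
   → A = (-34, -2)

A = (-34, -2)
C = (3274/565, 4678/565)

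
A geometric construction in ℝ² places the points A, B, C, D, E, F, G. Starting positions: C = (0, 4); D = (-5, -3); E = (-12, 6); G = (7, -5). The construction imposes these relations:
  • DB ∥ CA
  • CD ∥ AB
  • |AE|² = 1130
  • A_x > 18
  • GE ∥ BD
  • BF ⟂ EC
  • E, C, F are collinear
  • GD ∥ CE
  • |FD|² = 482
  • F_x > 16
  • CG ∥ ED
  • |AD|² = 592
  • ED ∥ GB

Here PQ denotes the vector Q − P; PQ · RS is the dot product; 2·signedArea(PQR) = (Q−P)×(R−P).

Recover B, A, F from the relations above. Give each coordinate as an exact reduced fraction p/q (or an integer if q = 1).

1. B_x = 14  [GE ∥ BD ∩ ED ∥ GB]
2. B_y = -14  [GE ∥ BD ∩ ED ∥ GB]
   → B = (14, -14)
3. A_x = 19  [CD ∥ AB ∩ DB ∥ CA]
4. A_y = -7  [CD ∥ AB ∩ DB ∥ CA]
   → A = (19, -7)
5. F_x = 612/37  [E, C, F are collinear ∩ BF ⟂ EC]
6. F_y = 46/37  [E, C, F are collinear ∩ BF ⟂ EC]
   → F = (612/37, 46/37)

A = (19, -7)
B = (14, -14)
F = (612/37, 46/37)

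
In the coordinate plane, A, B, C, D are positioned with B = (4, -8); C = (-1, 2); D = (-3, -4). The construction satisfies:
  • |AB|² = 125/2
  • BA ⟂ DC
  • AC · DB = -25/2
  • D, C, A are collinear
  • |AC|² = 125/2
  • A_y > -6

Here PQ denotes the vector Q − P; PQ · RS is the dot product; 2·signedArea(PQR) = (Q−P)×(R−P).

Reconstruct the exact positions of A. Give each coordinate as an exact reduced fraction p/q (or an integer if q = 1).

1. A_x = -7/2  [D, C, A are collinear ∩ BA ⟂ DC]
2. A_y = -11/2  [D, C, A are collinear ∩ BA ⟂ DC]
   → A = (-7/2, -11/2)

A = (-7/2, -11/2)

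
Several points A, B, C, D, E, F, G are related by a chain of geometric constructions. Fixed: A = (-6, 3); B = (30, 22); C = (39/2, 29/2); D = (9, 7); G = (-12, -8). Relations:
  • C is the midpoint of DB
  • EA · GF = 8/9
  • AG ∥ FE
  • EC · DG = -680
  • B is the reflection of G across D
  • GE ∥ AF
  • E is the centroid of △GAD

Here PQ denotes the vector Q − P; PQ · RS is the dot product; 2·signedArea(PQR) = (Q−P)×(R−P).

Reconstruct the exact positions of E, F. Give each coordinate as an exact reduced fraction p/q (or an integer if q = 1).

E = (-3, 2/3)
F = (3, 35/3)

1. E_x = -3  [E is the centroid of △GAD]
2. E_y = 2/3  [E is the centroid of △GAD]
   → E = (-3, 2/3)
3. F_x = 3  [AG ∥ FE ∩ GE ∥ AF]
4. F_y = 35/3  [AG ∥ FE ∩ GE ∥ AF]
   → F = (3, 35/3)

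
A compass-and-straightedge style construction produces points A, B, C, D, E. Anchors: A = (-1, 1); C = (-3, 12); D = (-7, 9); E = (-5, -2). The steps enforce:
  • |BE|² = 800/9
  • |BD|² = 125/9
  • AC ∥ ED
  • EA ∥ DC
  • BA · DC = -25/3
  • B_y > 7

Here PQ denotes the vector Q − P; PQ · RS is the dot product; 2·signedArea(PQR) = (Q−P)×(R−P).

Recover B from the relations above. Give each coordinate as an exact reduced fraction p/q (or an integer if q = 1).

1. B_x = -11/3  [line -4·x + -3·y + 22/3 = 0 ∩ |BE|² = 800/9]
2. B_y = 22/3  [line -4·x + -3·y + 22/3 = 0 ∩ |BE|² = 800/9]
   → B = (-11/3, 22/3)

B = (-11/3, 22/3)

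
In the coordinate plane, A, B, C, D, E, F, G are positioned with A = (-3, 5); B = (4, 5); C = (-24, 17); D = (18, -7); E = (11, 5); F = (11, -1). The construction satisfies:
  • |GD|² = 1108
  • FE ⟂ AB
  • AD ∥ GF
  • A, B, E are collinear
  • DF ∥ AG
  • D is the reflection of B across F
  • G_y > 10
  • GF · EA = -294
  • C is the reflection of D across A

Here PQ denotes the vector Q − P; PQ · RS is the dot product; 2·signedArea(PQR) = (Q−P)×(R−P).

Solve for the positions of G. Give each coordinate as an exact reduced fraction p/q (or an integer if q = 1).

G = (-10, 11)

1. G_x = -10  [AD ∥ GF ∩ DF ∥ AG]
2. G_y = 11  [AD ∥ GF ∩ DF ∥ AG]
   → G = (-10, 11)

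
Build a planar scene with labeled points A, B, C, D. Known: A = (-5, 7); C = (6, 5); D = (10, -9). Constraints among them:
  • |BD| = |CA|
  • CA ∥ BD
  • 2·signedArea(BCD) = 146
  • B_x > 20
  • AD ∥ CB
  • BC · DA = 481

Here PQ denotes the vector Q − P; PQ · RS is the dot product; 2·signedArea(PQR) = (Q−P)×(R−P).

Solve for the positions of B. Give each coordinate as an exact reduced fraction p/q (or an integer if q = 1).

1. B_x = 21  [CA ∥ BD ∩ AD ∥ CB]
2. B_y = -11  [CA ∥ BD ∩ AD ∥ CB]
   → B = (21, -11)

B = (21, -11)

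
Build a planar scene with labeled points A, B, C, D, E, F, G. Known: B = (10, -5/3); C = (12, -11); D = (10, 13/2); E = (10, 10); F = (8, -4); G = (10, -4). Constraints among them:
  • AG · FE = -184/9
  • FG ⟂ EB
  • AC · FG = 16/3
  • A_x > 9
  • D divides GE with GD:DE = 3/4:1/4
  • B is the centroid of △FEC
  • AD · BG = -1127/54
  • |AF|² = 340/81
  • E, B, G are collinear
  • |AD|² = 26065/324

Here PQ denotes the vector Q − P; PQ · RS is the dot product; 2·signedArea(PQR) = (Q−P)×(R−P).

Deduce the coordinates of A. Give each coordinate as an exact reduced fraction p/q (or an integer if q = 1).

A = (28/3, -22/9)

1. A_x = 28/3  [AD · BG = -1127/54 ∩ AC · FG = 16/3]
2. A_y = -22/9  [AD · BG = -1127/54 ∩ AC · FG = 16/3]
   → A = (28/3, -22/9)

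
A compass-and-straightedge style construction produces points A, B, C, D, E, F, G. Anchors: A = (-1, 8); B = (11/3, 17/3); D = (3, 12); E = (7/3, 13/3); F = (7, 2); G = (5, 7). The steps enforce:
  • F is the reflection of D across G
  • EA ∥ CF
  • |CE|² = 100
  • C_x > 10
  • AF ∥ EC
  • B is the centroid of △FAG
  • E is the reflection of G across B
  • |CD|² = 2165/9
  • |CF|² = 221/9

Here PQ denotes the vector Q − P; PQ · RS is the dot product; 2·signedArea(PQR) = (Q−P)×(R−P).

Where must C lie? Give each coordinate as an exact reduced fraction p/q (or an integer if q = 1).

C = (31/3, -5/3)

1. C_x = 31/3  [EA ∥ CF ∩ AF ∥ EC]
2. C_y = -5/3  [EA ∥ CF ∩ AF ∥ EC]
   → C = (31/3, -5/3)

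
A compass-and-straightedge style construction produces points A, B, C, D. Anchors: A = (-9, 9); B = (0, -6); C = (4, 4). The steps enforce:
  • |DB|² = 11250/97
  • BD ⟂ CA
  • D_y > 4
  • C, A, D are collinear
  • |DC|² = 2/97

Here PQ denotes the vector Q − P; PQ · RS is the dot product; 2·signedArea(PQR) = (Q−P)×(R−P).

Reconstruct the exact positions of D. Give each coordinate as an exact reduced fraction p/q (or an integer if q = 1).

1. D_x = 375/97  [C, A, D are collinear ∩ BD ⟂ CA]
2. D_y = 393/97  [C, A, D are collinear ∩ BD ⟂ CA]
   → D = (375/97, 393/97)

D = (375/97, 393/97)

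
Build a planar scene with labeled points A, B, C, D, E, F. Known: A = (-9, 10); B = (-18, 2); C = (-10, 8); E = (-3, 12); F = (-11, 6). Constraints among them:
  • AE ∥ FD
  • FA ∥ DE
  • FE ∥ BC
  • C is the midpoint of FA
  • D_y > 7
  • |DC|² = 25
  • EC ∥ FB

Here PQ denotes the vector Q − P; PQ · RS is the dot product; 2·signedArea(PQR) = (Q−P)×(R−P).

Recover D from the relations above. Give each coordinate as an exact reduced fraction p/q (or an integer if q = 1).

1. D_x = -5  [FA ∥ DE ∩ AE ∥ FD]
2. D_y = 8  [FA ∥ DE ∩ AE ∥ FD]
   → D = (-5, 8)

D = (-5, 8)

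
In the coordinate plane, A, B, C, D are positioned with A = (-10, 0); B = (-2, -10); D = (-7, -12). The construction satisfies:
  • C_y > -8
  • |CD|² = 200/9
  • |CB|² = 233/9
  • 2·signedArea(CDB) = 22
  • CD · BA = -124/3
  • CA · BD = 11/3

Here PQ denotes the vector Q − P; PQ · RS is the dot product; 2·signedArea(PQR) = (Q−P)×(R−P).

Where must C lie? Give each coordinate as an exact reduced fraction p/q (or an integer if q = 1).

1. C_x = -19/3  [2·signedArea(CDB) = 22 ∩ CD · BA = -124/3]
2. C_y = -22/3  [2·signedArea(CDB) = 22 ∩ CD · BA = -124/3]
   → C = (-19/3, -22/3)

C = (-19/3, -22/3)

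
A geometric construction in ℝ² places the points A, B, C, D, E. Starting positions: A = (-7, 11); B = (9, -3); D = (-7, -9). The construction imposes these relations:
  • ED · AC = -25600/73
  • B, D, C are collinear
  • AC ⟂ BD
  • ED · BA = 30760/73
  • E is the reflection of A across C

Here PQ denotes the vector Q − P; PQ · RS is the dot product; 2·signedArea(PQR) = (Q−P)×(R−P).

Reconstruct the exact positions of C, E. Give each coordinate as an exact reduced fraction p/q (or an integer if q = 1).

1. C_x = -31/73  [B, D, C are collinear ∩ AC ⟂ BD]
2. C_y = -477/73  [B, D, C are collinear ∩ AC ⟂ BD]
   → C = (-31/73, -477/73)
3. E_x = 449/73  [E is the reflection of A across C]
4. E_y = -1757/73  [E is the reflection of A across C]
   → E = (449/73, -1757/73)

C = (-31/73, -477/73)
E = (449/73, -1757/73)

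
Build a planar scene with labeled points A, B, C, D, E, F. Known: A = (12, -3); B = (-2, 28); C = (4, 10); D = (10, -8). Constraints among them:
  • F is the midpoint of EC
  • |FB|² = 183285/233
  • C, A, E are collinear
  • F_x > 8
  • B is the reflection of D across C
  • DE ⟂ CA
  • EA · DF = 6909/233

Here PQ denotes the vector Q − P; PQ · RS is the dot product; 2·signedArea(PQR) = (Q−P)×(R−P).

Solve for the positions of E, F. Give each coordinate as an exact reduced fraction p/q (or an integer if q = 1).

E = (3188/233, -1336/233)
F = (2060/233, 497/233)

1. E_x = 3188/233  [C, A, E are collinear ∩ DE ⟂ CA]
2. E_y = -1336/233  [C, A, E are collinear ∩ DE ⟂ CA]
   → E = (3188/233, -1336/233)
3. F_x = 2060/233  [F is the midpoint of EC]
4. F_y = 497/233  [F is the midpoint of EC]
   → F = (2060/233, 497/233)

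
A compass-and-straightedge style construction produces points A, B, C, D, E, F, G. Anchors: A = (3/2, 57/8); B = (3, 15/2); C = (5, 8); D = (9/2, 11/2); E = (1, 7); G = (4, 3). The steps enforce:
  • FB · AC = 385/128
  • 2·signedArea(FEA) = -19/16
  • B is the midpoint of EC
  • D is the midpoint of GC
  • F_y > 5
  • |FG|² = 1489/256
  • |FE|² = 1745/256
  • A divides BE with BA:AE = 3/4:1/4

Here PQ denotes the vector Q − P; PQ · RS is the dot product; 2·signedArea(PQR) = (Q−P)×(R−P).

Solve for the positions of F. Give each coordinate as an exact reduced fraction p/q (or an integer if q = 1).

F = (11/4, 81/16)

1. F_x = 11/4  [2·signedArea(FEA) = -19/16 ∩ FB · AC = 385/128]
2. F_y = 81/16  [2·signedArea(FEA) = -19/16 ∩ FB · AC = 385/128]
   → F = (11/4, 81/16)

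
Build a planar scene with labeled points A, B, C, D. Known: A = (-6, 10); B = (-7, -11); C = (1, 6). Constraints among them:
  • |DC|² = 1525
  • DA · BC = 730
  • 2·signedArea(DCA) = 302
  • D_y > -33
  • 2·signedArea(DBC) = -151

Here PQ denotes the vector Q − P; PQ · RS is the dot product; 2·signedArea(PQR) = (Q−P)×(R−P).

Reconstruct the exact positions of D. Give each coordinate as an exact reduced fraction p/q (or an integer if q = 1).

D = (-8, -32)

1. D_x = -8  [2·signedArea(DCA) = 302 ∩ DA · BC = 730]
2. D_y = -32  [2·signedArea(DCA) = 302 ∩ DA · BC = 730]
   → D = (-8, -32)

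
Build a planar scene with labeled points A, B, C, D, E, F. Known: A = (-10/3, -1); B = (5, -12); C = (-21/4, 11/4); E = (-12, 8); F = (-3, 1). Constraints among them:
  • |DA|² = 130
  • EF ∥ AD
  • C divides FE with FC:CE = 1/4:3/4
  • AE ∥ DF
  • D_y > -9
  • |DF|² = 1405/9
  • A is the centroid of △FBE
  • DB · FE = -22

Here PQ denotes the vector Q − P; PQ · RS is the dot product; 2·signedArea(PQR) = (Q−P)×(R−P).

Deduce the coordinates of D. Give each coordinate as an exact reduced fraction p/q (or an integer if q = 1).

1. D_x = 17/3  [AE ∥ DF ∩ EF ∥ AD]
2. D_y = -8  [AE ∥ DF ∩ EF ∥ AD]
   → D = (17/3, -8)

D = (17/3, -8)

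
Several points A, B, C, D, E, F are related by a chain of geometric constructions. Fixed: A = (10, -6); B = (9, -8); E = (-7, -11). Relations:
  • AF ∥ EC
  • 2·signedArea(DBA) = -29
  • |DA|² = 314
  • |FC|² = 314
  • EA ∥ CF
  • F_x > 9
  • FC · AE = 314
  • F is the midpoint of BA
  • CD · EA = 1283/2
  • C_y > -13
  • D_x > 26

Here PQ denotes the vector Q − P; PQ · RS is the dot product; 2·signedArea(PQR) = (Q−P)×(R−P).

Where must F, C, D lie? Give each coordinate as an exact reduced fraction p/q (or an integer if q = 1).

1. F_x = 19/2  [F is the midpoint of BA]
2. F_y = -7  [F is the midpoint of BA]
   → F = (19/2, -7)
3. C_x = -15/2  [EA ∥ CF ∩ AF ∥ EC]
4. C_y = -12  [EA ∥ CF ∩ AF ∥ EC]
   → C = (-15/2, -12)
5. D_x = 27  [2·signedArea(DBA) = -29 ∩ CD · EA = 1283/2]
6. D_y = -1  [2·signedArea(DBA) = -29 ∩ CD · EA = 1283/2]
   → D = (27, -1)

C = (-15/2, -12)
D = (27, -1)
F = (19/2, -7)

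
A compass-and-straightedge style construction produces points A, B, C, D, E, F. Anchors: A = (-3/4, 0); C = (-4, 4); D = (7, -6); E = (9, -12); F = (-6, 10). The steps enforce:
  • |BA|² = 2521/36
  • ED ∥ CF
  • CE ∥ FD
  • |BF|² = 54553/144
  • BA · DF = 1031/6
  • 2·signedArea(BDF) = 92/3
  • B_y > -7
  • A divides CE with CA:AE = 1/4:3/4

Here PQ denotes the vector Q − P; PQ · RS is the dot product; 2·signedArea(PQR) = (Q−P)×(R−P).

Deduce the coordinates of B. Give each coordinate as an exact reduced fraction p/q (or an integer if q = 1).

1. B_x = 61/12  [BA · DF = 1031/6 ∩ 2·signedArea(BDF) = 92/3]
2. B_y = -6  [BA · DF = 1031/6 ∩ 2·signedArea(BDF) = 92/3]
   → B = (61/12, -6)

B = (61/12, -6)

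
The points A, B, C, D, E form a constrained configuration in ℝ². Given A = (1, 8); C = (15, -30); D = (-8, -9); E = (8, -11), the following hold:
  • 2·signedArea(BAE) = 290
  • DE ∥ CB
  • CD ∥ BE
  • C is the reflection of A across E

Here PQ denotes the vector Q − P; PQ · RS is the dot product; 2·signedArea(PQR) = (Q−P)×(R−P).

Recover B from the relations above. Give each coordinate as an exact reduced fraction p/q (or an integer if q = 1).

1. B_x = 31  [CD ∥ BE ∩ DE ∥ CB]
2. B_y = -32  [CD ∥ BE ∩ DE ∥ CB]
   → B = (31, -32)

B = (31, -32)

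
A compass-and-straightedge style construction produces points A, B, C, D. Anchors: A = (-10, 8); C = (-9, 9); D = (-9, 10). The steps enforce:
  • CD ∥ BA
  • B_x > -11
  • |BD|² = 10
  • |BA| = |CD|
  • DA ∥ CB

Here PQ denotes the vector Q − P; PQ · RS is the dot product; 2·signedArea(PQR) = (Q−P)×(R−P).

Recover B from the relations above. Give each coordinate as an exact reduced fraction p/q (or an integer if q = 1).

B = (-10, 7)

1. B_x = -10  [CD ∥ BA ∩ DA ∥ CB]
2. B_y = 7  [CD ∥ BA ∩ DA ∥ CB]
   → B = (-10, 7)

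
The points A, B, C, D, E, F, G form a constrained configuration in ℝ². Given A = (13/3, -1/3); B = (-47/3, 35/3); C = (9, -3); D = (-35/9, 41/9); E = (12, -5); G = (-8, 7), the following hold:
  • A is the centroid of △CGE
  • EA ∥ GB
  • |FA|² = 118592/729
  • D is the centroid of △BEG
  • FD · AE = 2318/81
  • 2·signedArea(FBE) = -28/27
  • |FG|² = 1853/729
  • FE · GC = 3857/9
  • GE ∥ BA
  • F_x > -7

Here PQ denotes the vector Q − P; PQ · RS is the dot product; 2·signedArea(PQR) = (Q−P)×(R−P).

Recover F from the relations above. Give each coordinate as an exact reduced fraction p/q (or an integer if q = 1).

F = (-179/27, 167/27)

1. F_x = -179/27  [FE · GC = 3857/9 ∩ FD · AE = 2318/81]
2. F_y = 167/27  [FE · GC = 3857/9 ∩ FD · AE = 2318/81]
   → F = (-179/27, 167/27)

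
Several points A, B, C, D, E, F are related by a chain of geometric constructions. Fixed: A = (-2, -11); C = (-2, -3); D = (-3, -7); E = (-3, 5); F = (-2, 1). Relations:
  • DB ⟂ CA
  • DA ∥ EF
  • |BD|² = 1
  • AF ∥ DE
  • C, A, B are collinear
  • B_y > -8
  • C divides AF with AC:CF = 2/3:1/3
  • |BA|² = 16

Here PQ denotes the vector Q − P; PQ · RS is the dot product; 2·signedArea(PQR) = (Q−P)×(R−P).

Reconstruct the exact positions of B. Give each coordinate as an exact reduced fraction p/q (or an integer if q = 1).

1. B_x = -2  [C, A, B are collinear ∩ DB ⟂ CA]
2. B_y = -7  [C, A, B are collinear ∩ DB ⟂ CA]
   → B = (-2, -7)

B = (-2, -7)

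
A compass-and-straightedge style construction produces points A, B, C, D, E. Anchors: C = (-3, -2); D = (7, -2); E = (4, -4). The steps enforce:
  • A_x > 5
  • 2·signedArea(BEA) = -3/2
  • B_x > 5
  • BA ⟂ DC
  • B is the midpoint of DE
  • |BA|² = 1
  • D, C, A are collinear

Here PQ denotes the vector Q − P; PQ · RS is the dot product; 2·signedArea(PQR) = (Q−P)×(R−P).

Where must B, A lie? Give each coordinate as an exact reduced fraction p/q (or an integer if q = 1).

A = (11/2, -2)
B = (11/2, -3)

1. B_x = 11/2  [B is the midpoint of DE]
2. B_y = -3  [B is the midpoint of DE]
   → B = (11/2, -3)
3. A_x = 11/2  [D, C, A are collinear ∩ BA ⟂ DC]
4. A_y = -2  [D, C, A are collinear ∩ BA ⟂ DC]
   → A = (11/2, -2)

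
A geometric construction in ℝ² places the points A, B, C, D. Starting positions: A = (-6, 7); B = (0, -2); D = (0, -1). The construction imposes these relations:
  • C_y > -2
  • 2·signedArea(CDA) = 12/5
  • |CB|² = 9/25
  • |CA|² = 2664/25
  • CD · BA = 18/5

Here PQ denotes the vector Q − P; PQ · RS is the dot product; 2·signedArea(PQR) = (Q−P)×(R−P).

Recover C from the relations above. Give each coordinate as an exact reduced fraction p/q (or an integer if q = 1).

1. C_x = 0  [2·signedArea(CDA) = 12/5 ∩ CD · BA = 18/5]
2. C_y = -7/5  [2·signedArea(CDA) = 12/5 ∩ CD · BA = 18/5]
   → C = (0, -7/5)

C = (0, -7/5)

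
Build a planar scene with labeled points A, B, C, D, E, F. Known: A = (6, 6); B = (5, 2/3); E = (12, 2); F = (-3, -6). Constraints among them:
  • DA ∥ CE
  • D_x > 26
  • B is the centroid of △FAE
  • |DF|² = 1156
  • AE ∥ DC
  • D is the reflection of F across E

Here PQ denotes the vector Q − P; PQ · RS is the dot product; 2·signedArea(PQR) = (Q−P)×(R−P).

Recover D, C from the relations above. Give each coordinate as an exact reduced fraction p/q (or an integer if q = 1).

C = (33, 6)
D = (27, 10)

1. D_x = 27  [D is the reflection of F across E]
2. D_y = 10  [D is the reflection of F across E]
   → D = (27, 10)
3. C_x = 33  [DA ∥ CE ∩ AE ∥ DC]
4. C_y = 6  [DA ∥ CE ∩ AE ∥ DC]
   → C = (33, 6)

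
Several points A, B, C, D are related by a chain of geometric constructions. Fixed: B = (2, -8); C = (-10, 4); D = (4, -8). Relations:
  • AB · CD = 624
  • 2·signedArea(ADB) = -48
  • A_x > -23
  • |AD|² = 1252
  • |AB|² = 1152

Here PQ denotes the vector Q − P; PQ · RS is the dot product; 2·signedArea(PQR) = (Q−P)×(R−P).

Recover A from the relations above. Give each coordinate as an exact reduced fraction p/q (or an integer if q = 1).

A = (-22, 16)

1. A_x = -22  [2·signedArea(ADB) = -48 ∩ AB · CD = 624]
2. A_y = 16  [2·signedArea(ADB) = -48 ∩ AB · CD = 624]
   → A = (-22, 16)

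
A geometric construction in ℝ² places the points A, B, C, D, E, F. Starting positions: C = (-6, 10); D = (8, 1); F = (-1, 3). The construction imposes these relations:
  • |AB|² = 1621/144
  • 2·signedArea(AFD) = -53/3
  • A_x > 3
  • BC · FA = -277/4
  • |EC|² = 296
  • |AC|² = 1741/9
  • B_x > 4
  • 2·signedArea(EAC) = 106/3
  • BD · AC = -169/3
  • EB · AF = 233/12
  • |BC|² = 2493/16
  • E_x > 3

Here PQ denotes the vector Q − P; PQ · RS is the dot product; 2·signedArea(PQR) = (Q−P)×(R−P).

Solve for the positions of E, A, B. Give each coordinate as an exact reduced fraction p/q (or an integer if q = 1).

A = (11/3, 0)
B = (9/2, 13/4)
E = (4, -4)

1. A_x = 11/3  [line 2·x + 9·y + -22/3 = 0 ∩ |AC|² = 1741/9]
2. A_y = 0  [line 2·x + 9·y + -22/3 = 0 ∩ |AC|² = 1741/9]
   → A = (11/3, 0)
3. B_x = 9/2  [BD · AC = -169/3 ∩ BC · FA = -277/4]
4. B_y = 13/4  [BD · AC = -169/3 ∩ BC · FA = -277/4]
   → B = (9/2, 13/4)
5. E_x = 4  [2·signedArea(EAC) = 106/3 ∩ EB · AF = 233/12]
6. E_y = -4  [2·signedArea(EAC) = 106/3 ∩ EB · AF = 233/12]
   → E = (4, -4)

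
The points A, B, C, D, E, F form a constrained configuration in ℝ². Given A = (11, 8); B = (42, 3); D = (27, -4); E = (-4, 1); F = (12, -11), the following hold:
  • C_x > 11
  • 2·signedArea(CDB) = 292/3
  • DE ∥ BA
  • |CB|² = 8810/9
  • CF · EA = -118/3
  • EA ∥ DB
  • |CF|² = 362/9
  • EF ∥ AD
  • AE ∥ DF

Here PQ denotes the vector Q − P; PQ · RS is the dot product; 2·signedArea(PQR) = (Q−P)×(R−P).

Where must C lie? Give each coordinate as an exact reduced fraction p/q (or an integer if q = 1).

C = (35/3, -14/3)

1. C_x = 35/3  [2·signedArea(CDB) = 292/3 ∩ CF · EA = -118/3]
2. C_y = -14/3  [2·signedArea(CDB) = 292/3 ∩ CF · EA = -118/3]
   → C = (35/3, -14/3)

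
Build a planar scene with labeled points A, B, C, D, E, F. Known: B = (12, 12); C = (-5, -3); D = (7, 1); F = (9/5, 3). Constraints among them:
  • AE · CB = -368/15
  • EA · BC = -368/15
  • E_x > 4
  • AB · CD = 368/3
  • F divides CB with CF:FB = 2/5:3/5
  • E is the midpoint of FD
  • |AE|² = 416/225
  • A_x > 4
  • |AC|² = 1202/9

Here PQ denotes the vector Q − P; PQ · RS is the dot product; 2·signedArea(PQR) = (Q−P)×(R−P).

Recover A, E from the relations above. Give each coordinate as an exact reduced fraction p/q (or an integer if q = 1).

1. E_x = 22/5  [E is the midpoint of FD]
2. E_y = 2  [E is the midpoint of FD]
   → E = (22/5, 2)
3. A_x = 14/3  [AB · CD = 368/3 ∩ EA · BC = -368/15]
4. A_y = 10/3  [AB · CD = 368/3 ∩ EA · BC = -368/15]
   → A = (14/3, 10/3)

A = (14/3, 10/3)
E = (22/5, 2)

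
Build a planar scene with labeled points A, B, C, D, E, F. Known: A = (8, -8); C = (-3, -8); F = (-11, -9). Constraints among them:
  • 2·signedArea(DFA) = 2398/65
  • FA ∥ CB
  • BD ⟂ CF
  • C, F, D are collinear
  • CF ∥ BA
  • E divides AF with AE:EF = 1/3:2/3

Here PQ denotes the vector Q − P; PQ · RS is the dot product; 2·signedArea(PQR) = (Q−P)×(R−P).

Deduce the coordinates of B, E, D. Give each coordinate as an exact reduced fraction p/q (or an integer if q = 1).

1. B_x = 16  [CF ∥ BA ∩ FA ∥ CB]
2. B_y = -7  [CF ∥ BA ∩ FA ∥ CB]
   → B = (16, -7)
3. E_x = 5/3  [E divides AF with AE:EF = 1/3:2/3]
4. E_y = -25/3  [E divides AF with AE:EF = 1/3:2/3]
   → E = (5/3, -25/3)
5. D_x = 1029/65  [C, F, D are collinear ∩ BD ⟂ CF]
6. D_y = -367/65  [C, F, D are collinear ∩ BD ⟂ CF]
   → D = (1029/65, -367/65)

B = (16, -7)
D = (1029/65, -367/65)
E = (5/3, -25/3)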